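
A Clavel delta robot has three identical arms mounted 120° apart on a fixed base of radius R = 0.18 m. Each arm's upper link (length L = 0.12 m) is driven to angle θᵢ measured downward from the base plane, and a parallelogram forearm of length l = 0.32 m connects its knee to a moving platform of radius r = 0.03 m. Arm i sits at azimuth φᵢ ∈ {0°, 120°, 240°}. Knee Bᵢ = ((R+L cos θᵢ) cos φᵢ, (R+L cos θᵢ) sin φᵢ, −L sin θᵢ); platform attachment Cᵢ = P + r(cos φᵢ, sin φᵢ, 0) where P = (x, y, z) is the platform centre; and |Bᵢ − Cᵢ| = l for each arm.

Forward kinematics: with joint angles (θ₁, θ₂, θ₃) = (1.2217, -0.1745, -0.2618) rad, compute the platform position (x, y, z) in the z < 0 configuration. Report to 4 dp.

arm 1 at φ=0.0°: (R−r)+L cos θ1 = 0.1910;  centre 1 = (0.1910, 0.0000, -0.1128)
φ2=120.0°: virtual centre (-0.1341, 0.2322, 0.0208), radius l
centre 3 = (0.2659·cos240.0°, 0.2659·sin240.0°, 0.0311) = (-0.1330, -0.2303, 0.0311)
subtract pairs → two planes through P
linear system: -0.6503x+0.4645y = 0.0231−0.2672z; -0.6480x+-0.4606y = 0.0225−0.2876z
det = 0.6005;  x = -0.0351+0.4274z,  y = 0.0006+0.0232z
sphere 1 gives Az²+Bz+C=0 with A=1.1832, B=0.0322, C=-0.0385;  B²−4AC=0.1834;  roots -0.1946, 0.1674;  negative root z = -0.1946
x = -0.1183, y = -0.0039

(-0.1183, -0.0039, -0.1946)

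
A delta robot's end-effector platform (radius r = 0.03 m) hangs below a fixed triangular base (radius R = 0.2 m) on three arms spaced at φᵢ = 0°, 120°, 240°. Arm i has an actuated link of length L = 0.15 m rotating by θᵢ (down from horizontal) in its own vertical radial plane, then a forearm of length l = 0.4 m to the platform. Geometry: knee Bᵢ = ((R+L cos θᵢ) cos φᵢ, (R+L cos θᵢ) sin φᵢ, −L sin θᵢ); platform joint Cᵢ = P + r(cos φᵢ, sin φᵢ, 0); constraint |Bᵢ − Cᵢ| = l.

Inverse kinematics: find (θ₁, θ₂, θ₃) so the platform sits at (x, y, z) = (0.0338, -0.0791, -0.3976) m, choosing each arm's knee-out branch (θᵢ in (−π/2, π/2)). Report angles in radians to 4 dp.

θ₁ = 0.6983, θ₂ = 1.2221, θ₃ = 0.6110

φ1=0.0° → target in arm frame (0.0338, -0.0791)
  A cos θ + B sin θ = C:  0.1362·cos θ + -0.3976·sin θ = -0.1513
  γ=atan2(-0.3976,0.1362)=-1.2408;  ψ=arccos(-0.3600)=1.9391;  θ1=γ+ψ≈0.6983
arm 2 (φ=120.0°): x'=-0.0854, y'=0.0103
  A cos θ + B sin θ = C:  0.2554·cos θ + -0.3976·sin θ = -0.2864
  γ=atan2(-0.3976,0.2554)=-0.9998;  ψ=arccos(-0.6061)=2.2219;  θ2=γ+ψ≈1.2221
rotate P by −φ3: (0.0516, 0.0688, -0.3976)
  e−x'=0.1184;  (l²−L²−(e−x')²−y'²−z²)/2L = -0.1311
  θ3 = atan2(B,A) + arccos(C/0.4149) = 0.6110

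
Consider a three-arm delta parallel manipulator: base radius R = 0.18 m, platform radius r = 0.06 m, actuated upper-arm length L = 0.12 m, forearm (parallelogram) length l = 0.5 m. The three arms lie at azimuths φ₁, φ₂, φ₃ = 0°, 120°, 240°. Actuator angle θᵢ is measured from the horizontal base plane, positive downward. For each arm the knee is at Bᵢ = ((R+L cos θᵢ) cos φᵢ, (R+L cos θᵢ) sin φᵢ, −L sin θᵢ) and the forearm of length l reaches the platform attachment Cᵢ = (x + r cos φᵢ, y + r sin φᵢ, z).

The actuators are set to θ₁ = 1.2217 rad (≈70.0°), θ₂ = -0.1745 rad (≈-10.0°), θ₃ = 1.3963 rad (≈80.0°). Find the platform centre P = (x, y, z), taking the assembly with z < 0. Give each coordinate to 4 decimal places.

arm 1 at φ=0.0°: (R−r)+L cos θ1 = 0.1610;  centre 1 = (0.1610, 0.0000, -0.1128)
φ2=120.0°: virtual centre (-0.1191, 0.2063, 0.0208), radius l
φ3=240.0°: virtual centre (-0.0704, -0.1220, -0.1182), radius l
eliminate P² terms by subtracting sphere 1 from 2 and 3
[-0.5603 0.4125 0.2672]·P = 0.0185;  [-0.4629 -0.2439 -0.0108]·P = -0.0049
det = 0.3276;  x = -0.0077+0.1853z,  y = 0.0345+-0.3960z
sphere 1 gives Az²+Bz+C=0 with A=1.1912, B=0.1357, C=-0.2076;  B²−4AC=1.0077;  roots -0.4783, 0.3644;  negative root z = -0.4783
x = -0.0963, y = 0.2239

(-0.0963, 0.2239, -0.4783)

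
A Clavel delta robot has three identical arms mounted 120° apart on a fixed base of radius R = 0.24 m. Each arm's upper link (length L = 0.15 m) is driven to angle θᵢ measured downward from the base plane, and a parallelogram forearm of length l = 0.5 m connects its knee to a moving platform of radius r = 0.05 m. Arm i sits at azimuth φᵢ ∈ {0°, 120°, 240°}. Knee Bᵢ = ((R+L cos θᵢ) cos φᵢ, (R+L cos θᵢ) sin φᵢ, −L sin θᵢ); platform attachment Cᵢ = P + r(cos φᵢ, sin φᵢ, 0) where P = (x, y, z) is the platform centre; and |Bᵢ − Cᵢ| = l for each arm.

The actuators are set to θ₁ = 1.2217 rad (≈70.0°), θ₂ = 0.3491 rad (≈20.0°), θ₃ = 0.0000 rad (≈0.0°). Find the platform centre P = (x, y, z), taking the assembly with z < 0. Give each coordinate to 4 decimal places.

φ1=0.0°: virtual centre (0.2413, 0.0000, -0.1410), radius l
φ2=120.0°: virtual centre (-0.1655, 0.2866, -0.0513), radius l
S3 = (0.3400·cos240.0°, 0.3400·sin240.0°, 0.0000) = (-0.1700, -0.2944, 0.0000)
eliminate P² terms by subtracting sphere 1 from 2 and 3
[-0.8136 0.5732 0.1793]·P = 0.0341;  [-0.8226 -0.5889 0.2819]·P = 0.0375
Cramer: x(z) = -0.0437+0.2810z;  y(z) = -0.0026+0.0861z
sphere 1 gives Az²+Bz+C=0 with A=1.0864, B=0.1212, C=-0.1489;  B²−4AC=0.6617;  roots -0.4302, 0.3186;  negative root z = -0.4302
x = -0.1646, y = -0.0397

(-0.1646, -0.0397, -0.4302)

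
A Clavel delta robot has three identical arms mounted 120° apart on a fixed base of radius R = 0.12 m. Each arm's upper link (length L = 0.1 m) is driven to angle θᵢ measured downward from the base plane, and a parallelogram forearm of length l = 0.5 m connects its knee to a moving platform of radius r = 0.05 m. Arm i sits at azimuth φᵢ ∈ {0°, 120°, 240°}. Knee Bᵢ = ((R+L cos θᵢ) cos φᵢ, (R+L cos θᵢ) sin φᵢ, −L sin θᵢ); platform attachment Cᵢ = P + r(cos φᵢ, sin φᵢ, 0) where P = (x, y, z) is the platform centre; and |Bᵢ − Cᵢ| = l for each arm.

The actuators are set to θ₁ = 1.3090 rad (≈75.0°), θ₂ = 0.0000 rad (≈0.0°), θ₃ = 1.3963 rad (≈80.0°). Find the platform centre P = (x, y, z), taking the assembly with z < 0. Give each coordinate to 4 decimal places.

(-0.1102, 0.2236, -0.4935)

arm 1 at φ=0.0°: e+L cos θ1 = 0.0959;  S1 = (0.0959, 0.0000, -0.0966)
φ2=120.0°: virtual centre (-0.0850, 0.1472, 0.0000), radius l
S3 = (0.0874·cos240.0°, 0.0874·sin240.0°, -0.0985) = (-0.0437, -0.0757, -0.0985)
eliminate P² terms by subtracting sphere 1 from 2 and 3
plane₁₂: -0.3618x+0.2944y+0.1932z = 0.0104
Cramer: x(z) = -0.0089+0.2054z;  y(z) = 0.0243-0.4038z
into |P−S₁|² = l²: 1.2052z² + 0.1305z + -0.2291 = 0;  Δ = 1.1215;  z = -0.4935 or 0.3852 → z<0 root = -0.4935
x = -0.1102, y = 0.2236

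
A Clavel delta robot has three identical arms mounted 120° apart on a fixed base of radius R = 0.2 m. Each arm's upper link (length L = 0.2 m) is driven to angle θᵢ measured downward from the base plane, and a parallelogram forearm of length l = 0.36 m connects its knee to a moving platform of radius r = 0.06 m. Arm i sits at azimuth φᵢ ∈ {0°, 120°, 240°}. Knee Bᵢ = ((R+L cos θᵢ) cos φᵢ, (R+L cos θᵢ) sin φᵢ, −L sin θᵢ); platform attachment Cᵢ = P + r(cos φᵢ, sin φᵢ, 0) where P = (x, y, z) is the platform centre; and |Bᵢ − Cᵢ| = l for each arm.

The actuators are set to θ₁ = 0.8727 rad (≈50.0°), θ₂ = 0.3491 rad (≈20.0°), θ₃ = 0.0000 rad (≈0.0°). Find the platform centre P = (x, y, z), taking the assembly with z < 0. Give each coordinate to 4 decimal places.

φ1=0.0°: virtual centre (0.2686, 0.0000, -0.1532), radius l
φ2=120.0°: virtual centre (-0.1640, 0.2840, -0.0684), radius l
O3 = (0.3400·cos240.0°, 0.3400·sin240.0°, 0.0000) = (-0.1700, -0.2944, 0.0000)
eliminate P² terms by subtracting sphere 1 from 2 and 3
plane₁₂: -0.8650x+0.5680y+0.1696z = 0.0166
det = 1.0076;  x = -0.0210+0.2719z,  y = -0.0027+0.1154z
quadratic in z: (1.0872)z²+(0.1484)z+(-0.0223)=0, √Δ=0.3448 → z ∈ {-0.2268, 0.0904}; z = -0.2268 (taking z<0)
x = -0.0827, y = -0.0289

(-0.0827, -0.0289, -0.2268)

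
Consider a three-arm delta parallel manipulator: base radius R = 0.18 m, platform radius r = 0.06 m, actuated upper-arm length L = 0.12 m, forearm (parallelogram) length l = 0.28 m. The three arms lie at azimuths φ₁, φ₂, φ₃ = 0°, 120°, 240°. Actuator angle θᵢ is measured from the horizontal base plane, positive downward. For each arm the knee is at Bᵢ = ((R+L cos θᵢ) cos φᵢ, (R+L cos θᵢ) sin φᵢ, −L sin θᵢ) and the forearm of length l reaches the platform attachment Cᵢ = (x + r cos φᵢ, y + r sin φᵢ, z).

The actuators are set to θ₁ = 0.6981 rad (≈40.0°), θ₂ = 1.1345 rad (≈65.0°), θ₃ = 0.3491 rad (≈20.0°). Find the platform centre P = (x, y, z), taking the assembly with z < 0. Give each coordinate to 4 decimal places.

(0.0082, -0.0715, -0.2554)

φ1=0.0°: virtual centre (0.2119, 0.0000, -0.0771), radius l
arm 2 at φ=120.0°: ρ2 = 0.1707;  centre 2 = (-0.0854, 0.1478, -0.1088)
centre 3 = (0.2328·cos240.0°, 0.2328·sin240.0°, -0.0410) = (-0.1164, -0.2016, -0.0410)
eliminate P² terms by subtracting sphere 1 from 2 and 3
plane₁₂: -0.5946x+0.2957y+-0.0633z = -0.0099
det = 0.4339;  x = 0.0058+-0.0096z,  y = -0.0218+0.1946z
into |P−centre ₁|² = l²: 1.0380z² + 0.1497z + -0.0295 = 0;  Δ = 0.1448;  z = -0.2554 or 0.1112 → z<0 root = -0.2554
x = 0.0082, y = -0.0715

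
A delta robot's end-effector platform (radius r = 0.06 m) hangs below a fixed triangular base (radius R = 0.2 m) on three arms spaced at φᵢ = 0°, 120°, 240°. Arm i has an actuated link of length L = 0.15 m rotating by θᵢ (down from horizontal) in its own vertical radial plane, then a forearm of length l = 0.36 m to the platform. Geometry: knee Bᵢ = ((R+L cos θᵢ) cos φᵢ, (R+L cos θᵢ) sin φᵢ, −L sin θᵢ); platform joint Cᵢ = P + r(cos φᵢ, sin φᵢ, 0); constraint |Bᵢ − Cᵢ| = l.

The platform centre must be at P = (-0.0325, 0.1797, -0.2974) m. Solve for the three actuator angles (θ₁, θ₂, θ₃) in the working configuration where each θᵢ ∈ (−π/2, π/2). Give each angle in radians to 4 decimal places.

θ₁ = 0.9599, θ₂ = -0.2615, θ₃ = 1.3964

φ1=0.0° → target in arm frame (-0.0325, 0.1797)
  A cos θ + B sin θ = C:  0.1725·cos θ + -0.2974·sin θ = -0.1447
  √(A²+B²)=0.3438;  θ1 = -1.0452+2.0050 ≈ 0.9599
arm 2 (φ=120.0°): x'=0.1719, y'=-0.0617
  A=-0.0319, B=-0.2974, C=(l²−L²−A²−y'²−z²)/(2L)=0.0461
  θ2 = atan2(B,A) + arccos(C/0.2991) = -0.2615
arm 3 (φ=240.0°): x'=-0.1394, y'=-0.1180
  A cos θ + B sin θ = C:  0.2794·cos θ + -0.2974·sin θ = -0.2444
  √(A²+B²)=0.4080;  θ3 = -0.8166+2.2130 ≈ 1.3964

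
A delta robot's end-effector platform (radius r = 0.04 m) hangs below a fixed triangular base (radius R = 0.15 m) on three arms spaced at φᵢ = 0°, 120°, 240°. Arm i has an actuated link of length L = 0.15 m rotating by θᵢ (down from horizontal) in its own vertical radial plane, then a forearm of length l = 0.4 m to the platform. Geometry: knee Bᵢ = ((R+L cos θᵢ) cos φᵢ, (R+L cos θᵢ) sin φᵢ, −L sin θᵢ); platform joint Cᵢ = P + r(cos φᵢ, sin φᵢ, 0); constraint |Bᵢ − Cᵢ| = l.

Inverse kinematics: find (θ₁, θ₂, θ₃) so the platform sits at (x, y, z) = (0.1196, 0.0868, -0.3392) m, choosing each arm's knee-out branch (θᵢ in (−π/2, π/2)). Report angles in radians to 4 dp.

θ₁ = -0.1744, θ₂ = 0.3489, θ₃ = 0.9598

rotate P by −φ1: (0.1196, 0.0868, -0.3392)
  e−x'=-0.0096;  (l²−L²−(e−x')²−y'²−z²)/2L = 0.0494
  θ1 = atan2(B,A) + arccos(C/0.3393) = -0.1744
rotate P by −φ2: (0.0154, -0.1470, -0.3392)
  e−x'=0.0946;  (l²−L²−(e−x')²−y'²−z²)/2L = -0.0270
  √(A²+B²)=0.3522;  θ2 = -1.2987+1.6477 ≈ 0.3489
rotate P by −φ3: (-0.1350, 0.0602, -0.3392)
  e−x'=0.2450;  (l²−L²−(e−x')²−y'²−z²)/2L = -0.1373
  γ=atan2(-0.3392,0.2450)=-0.9453;  ψ=arccos(-0.3281)=1.9051;  θ3=γ+ψ≈0.9598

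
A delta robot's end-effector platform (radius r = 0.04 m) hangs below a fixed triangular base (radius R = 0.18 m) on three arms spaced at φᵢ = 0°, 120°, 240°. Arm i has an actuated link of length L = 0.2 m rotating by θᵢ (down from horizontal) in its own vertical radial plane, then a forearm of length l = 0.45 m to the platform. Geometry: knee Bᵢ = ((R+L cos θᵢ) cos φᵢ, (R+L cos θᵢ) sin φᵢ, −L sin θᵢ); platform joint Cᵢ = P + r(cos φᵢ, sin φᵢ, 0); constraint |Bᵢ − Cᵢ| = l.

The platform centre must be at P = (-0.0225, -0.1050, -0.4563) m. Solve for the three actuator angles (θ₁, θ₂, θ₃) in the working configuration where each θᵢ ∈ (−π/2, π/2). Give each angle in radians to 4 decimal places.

arm 1 (φ=0.0°): x'=-0.0225, y'=-0.1050
  A cos θ + B sin θ = C:  0.1625·cos θ + -0.4563·sin θ = -0.2079
  θ1 = atan2(B,A) + arccos(C/0.4844) = 0.7856
arm 2 (φ=120.0°): x'=-0.0797, y'=0.0720
  A cos θ + B sin θ = C:  0.2197·cos θ + -0.4563·sin θ = -0.2479
  θ2 = atan2(B,A) + arccos(C/0.5064) = 0.9602
φ3=240.0° → target in arm frame (0.1022, 0.0330)
  A=0.0378, B=-0.4563, C=(l²−L²−A²−y'²−z²)/(2L)=-0.1206
  γ=atan2(-0.4563,0.0378)=-1.4881;  ψ=arccos(-0.2633)=1.8373;  θ3=γ+ψ≈0.3492

θ₁ = 0.7856, θ₂ = 0.9602, θ₃ = 0.3492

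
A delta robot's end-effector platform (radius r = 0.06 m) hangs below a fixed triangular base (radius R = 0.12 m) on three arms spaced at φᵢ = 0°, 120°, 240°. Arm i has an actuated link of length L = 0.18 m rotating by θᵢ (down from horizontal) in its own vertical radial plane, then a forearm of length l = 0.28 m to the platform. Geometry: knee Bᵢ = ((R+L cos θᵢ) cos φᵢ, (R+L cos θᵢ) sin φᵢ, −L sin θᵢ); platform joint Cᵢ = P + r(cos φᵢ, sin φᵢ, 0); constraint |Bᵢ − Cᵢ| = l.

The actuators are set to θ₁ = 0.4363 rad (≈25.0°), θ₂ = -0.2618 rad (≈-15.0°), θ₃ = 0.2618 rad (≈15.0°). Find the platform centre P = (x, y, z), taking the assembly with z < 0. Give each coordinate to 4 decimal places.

(-0.0391, 0.0383, -0.1664)

S1 = (0.2231·cos0.0°, 0.2231·sin0.0°, -0.0761) = (0.2231, 0.0000, -0.0761)
S2 = (0.2339·cos120.0°, 0.2339·sin120.0°, 0.0466) = (-0.1169, 0.2025, 0.0466)
φ3=240.0°: virtual centre (-0.1169, -0.2025, -0.0466), radius l
eliminate P² terms by subtracting sphere 1 from 2 and 3
plane₁₂: -0.6801x+0.4051y+0.2453z = 0.0013
det = 0.5510;  x = -0.0019+0.2237z,  y = 0.0000+-0.2300z
quadratic in z: (1.1029)z²+(0.0515)z+(-0.0220)=0, √Δ=0.3156 → z ∈ {-0.1664, 0.1197}; z = -0.1664 (taking z<0)
x = -0.0391, y = 0.0383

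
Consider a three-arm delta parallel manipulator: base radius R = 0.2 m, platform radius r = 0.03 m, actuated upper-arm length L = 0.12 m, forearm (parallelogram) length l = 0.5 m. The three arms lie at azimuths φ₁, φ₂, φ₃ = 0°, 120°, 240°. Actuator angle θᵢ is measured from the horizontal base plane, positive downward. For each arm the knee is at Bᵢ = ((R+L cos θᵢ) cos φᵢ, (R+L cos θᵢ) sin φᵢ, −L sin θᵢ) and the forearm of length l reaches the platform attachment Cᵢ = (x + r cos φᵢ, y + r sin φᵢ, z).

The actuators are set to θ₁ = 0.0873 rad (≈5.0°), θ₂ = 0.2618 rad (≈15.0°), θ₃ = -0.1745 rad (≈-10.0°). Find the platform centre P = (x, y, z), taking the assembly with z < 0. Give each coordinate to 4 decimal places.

arm 1 at φ=0.0°: ρ1 = 0.2895;  centre 1 = (0.2895, 0.0000, -0.0105)
φ2=120.0°: virtual centre (-0.1430, 0.2476, -0.0311), radius l
centre 3 = (0.2882·cos240.0°, 0.2882·sin240.0°, 0.0208) = (-0.1441, -0.2496, 0.0208)
|centre ₂|²−|centre ₁|² = -0.0012;  |centre ₃|²−|centre ₁|² = -0.0005
linear system: -0.8650x+0.4952y = -0.0012−-0.0412z; -0.8673x+-0.4991y = -0.0005−0.0626z
det = 0.8612;  x = 0.0010+0.0121z,  y = -0.0008+0.1043z
sphere 1 gives Az²+Bz+C=0 with A=1.0110, B=0.0138, C=-0.1666;  B²−4AC=0.6740;  roots -0.4128, 0.3992;  negative root z = -0.4128
x = -0.0040, y = -0.0439

(-0.0040, -0.0439, -0.4128)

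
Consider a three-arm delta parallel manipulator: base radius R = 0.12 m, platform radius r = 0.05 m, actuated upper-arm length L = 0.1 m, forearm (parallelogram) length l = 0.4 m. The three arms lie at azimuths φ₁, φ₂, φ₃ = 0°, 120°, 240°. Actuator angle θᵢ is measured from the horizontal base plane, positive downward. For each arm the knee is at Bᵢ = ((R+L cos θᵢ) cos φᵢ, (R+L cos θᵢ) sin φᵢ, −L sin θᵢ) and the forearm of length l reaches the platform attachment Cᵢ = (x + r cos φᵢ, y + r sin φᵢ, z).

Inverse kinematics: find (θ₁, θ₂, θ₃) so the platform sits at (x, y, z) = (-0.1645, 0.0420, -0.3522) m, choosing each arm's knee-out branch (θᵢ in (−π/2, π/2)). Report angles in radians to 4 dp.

φ1=0.0° → target in arm frame (-0.1645, 0.0420)
  e−x'=0.2345;  (l²−L²−(e−x')²−y'²−z²)/2L = -0.1540
  θ1 = atan2(B,A) + arccos(C/0.4231) = 0.9599
arm 2 (φ=120.0°): x'=0.1186, y'=0.1215
  A cos θ + B sin θ = C:  -0.0486·cos θ + -0.3522·sin θ = 0.0442
  √(A²+B²)=0.3555;  θ2 = -1.7080+1.4462 ≈ -0.2618
rotate P by −φ3: (0.0459, -0.1635, -0.3522)
  A cos θ + B sin θ = C:  0.0241·cos θ + -0.3522·sin θ = -0.0067
  γ=atan2(-0.3522,0.0241)=-1.5024;  ψ=arccos(-0.0191)=1.5899;  θ3=γ+ψ≈0.0875

θ₁ = 0.9599, θ₂ = -0.2618, θ₃ = 0.0875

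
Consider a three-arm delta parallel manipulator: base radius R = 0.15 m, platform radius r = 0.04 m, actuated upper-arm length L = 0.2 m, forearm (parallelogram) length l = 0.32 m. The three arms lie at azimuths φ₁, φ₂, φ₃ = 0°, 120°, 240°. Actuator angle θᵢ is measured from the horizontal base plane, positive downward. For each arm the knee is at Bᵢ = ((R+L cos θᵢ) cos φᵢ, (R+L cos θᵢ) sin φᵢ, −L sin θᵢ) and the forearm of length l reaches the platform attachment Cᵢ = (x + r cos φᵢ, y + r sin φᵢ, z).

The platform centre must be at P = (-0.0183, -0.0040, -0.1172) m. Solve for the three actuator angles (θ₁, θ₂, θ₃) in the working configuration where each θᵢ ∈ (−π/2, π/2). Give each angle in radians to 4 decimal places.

θ₁ = 0.3491, θ₂ = 0.0876, θ₃ = -0.0007

φ1=0.0° → target in arm frame (-0.0183, -0.0040)
  A cos θ + B sin θ = C:  0.1283·cos θ + -0.1172·sin θ = 0.0805
  γ=atan2(-0.1172,0.1283)=-0.7402;  ψ=arccos(0.4631)=1.0893;  θ1=γ+ψ≈0.3491
arm 2 (φ=120.0°): x'=0.0057, y'=0.0178
  A=0.1043, B=-0.1172, C=(l²−L²−A²−y'²−z²)/(2L)=0.0937
  θ2 = atan2(B,A) + arccos(C/0.1569) = 0.0876
φ3=240.0° → target in arm frame (0.0126, -0.0138)
  A cos θ + B sin θ = C:  0.0974·cos θ + -0.1172·sin θ = 0.0975
  γ=atan2(-0.1172,0.0974)=-0.8775;  ψ=arccos(0.6397)=0.8767;  θ3=γ+ψ≈-0.0007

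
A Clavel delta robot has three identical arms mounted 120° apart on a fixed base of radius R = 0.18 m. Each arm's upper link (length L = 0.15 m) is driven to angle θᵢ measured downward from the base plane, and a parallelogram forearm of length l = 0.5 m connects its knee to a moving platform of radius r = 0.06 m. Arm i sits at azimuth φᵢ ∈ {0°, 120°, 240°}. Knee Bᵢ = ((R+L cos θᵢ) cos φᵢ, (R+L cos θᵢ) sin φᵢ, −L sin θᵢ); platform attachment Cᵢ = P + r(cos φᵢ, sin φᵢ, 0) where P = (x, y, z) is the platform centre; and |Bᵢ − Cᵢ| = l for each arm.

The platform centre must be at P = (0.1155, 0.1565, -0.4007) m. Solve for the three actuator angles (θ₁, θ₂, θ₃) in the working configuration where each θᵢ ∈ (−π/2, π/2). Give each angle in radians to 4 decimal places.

θ₁ = -0.3495, θ₂ = -0.1748, θ₃ = 0.8727

arm 1 (φ=0.0°): x'=0.1155, y'=0.1565
  e−x'=0.0045;  (l²−L²−(e−x')²−y'²−z²)/2L = 0.1414
  √(A²+B²)=0.4007;  θ1 = -1.5596+1.2101 ≈ -0.3495
rotate P by −φ2: (0.0778, -0.1783, -0.4007)
  A=0.0422, B=-0.4007, C=(l²−L²−A²−y'²−z²)/(2L)=0.1112
  γ=atan2(-0.4007,0.0422)=-1.4658;  ψ=arccos(0.2761)=1.2911;  θ2=γ+ψ≈-0.1748
arm 3 (φ=240.0°): x'=-0.1933, y'=0.0218
  A=0.3133, B=-0.4007, C=(l²−L²−A²−y'²−z²)/(2L)=-0.1056
  √(A²+B²)=0.5086;  θ3 = -0.9072+1.7799 ≈ 0.8727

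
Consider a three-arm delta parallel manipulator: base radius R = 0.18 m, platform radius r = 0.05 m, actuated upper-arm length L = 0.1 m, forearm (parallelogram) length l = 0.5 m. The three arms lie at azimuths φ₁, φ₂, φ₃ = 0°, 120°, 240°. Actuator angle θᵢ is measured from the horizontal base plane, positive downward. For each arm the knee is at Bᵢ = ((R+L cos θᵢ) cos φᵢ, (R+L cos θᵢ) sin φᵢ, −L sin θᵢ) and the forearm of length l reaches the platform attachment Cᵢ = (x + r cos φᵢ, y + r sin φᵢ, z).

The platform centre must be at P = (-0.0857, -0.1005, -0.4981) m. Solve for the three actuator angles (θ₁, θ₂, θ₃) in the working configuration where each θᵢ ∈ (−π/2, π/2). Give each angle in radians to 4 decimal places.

arm 1 (φ=0.0°): x'=-0.0857, y'=-0.1005
  e−x'=0.2157;  (l²−L²−(e−x')²−y'²−z²)/2L = -0.3237
  θ1 = atan2(B,A) + arccos(C/0.5428) = 1.0475
φ2=120.0° → target in arm frame (-0.0442, 0.1245)
  A cos θ + B sin θ = C:  0.1742·cos θ + -0.4981·sin θ = -0.2697
  θ2 = atan2(B,A) + arccos(C/0.5277) = 0.8728
rotate P by −φ3: (0.1299, -0.0240, -0.4981)
  e−x'=0.0001;  (l²−L²−(e−x')²−y'²−z²)/2L = -0.0434
  θ3 = atan2(B,A) + arccos(C/0.4981) = 0.0875

θ₁ = 1.0475, θ₂ = 0.8728, θ₃ = 0.0875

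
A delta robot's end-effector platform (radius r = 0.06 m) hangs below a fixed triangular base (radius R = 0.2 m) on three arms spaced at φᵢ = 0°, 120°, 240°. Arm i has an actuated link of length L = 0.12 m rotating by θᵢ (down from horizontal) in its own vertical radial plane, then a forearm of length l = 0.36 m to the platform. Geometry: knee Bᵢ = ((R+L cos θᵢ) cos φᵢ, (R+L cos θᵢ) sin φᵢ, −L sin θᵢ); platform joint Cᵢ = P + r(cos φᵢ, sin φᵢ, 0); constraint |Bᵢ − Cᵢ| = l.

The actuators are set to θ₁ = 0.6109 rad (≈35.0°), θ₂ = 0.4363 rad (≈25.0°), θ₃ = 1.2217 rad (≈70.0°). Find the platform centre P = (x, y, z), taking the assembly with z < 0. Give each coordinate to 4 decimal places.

(0.0298, 0.0864, -0.3493)

O1 = (0.2383·cos0.0°, 0.2383·sin0.0°, -0.0688) = (0.2383, 0.0000, -0.0688)
O2 = (0.2488·cos120.0°, 0.2488·sin120.0°, -0.0507) = (-0.1244, 0.2154, -0.0507)
φ3=240.0°: virtual centre (-0.0905, -0.1568, -0.1128), radius l
subtract pairs → two planes through P
[-0.7254 0.4309 0.0362]·P = 0.0029;  [-0.6576 -0.3136 -0.0879]·P = -0.0160
Cramer: x(z) = 0.0117-0.0519z;  y(z) = 0.0265-0.1714z
sphere 1 gives Az²+Bz+C=0 with A=1.0321, B=0.1521, C=-0.0728;  B²−4AC=0.3238;  roots -0.3493, 0.2020;  negative root z = -0.3493
x = 0.0298, y = 0.0864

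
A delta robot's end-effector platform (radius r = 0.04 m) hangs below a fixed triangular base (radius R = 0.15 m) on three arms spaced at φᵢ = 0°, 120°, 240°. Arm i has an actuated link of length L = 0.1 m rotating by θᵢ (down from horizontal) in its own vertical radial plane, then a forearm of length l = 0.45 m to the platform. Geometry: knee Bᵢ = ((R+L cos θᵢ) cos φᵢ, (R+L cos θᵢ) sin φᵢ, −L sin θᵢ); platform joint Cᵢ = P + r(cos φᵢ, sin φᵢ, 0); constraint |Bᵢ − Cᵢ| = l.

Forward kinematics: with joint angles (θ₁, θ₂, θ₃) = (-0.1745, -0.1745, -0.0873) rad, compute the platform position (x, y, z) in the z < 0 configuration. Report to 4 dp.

φ1=0.0°: virtual centre (0.2085, 0.0000, 0.0174), radius l
φ2=120.0°: virtual centre (-0.1042, 0.1806, 0.0174), radius l
O3 = (0.2096·cos240.0°, 0.2096·sin240.0°, 0.0087) = (-0.1048, -0.1815, 0.0087)
|O₂|²−|O₁|² = 0.0000;  |O₃|²−|O₁|² = 0.0003
linear system: -0.6254x+0.3611y = 0.0000−0.0000z; -0.6266x+-0.3631y = 0.0003−-0.0173z
det = 0.4533;  x = -0.0002+-0.0138z,  y = -0.0003+-0.0238z
quadratic in z: (1.0008)z²+(-0.0290)z+(-0.1587)=0, √Δ=0.7974 → z ∈ {-0.3840, 0.4129}; z = -0.3840 (taking z<0)
x = 0.0051, y = 0.0088

(0.0051, 0.0088, -0.3840)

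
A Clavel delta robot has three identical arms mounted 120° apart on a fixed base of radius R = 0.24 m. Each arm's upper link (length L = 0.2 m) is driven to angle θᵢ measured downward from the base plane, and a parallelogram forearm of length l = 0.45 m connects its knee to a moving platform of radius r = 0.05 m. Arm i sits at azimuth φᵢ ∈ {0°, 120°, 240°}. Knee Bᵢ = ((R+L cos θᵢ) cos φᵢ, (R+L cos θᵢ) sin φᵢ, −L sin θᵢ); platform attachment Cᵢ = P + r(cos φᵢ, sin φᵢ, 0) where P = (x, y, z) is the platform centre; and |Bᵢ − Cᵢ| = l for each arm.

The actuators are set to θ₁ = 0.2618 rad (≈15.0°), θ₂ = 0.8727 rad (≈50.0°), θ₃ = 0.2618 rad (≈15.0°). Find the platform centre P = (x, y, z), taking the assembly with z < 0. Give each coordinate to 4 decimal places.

centre 1 = (0.3832·cos0.0°, 0.3832·sin0.0°, -0.0518) = (0.3832, 0.0000, -0.0518)
arm 2 at φ=120.0°: e+L cos θ2 = 0.3186;  centre 2 = (-0.1593, 0.2759, -0.1532)
φ3=240.0°: virtual centre (-0.1916, -0.3318, -0.0518), radius l
subtract pairs → two planes through P
[-1.0849 0.5517 -0.2029]·P = -0.0246;  [-1.1496 -0.6637 0.0000]·P = 0.0000
det = 1.3543;  x = 0.0120+-0.0994z,  y = -0.0208+0.1722z
into |P−centre ₁|² = l²: 1.0395z² + 0.1702z + -0.0616 = 0;  Δ = 0.2852;  z = -0.3387 or 0.1750 → z<0 root = -0.3387
x = 0.0457, y = -0.0792

(0.0457, -0.0792, -0.3387)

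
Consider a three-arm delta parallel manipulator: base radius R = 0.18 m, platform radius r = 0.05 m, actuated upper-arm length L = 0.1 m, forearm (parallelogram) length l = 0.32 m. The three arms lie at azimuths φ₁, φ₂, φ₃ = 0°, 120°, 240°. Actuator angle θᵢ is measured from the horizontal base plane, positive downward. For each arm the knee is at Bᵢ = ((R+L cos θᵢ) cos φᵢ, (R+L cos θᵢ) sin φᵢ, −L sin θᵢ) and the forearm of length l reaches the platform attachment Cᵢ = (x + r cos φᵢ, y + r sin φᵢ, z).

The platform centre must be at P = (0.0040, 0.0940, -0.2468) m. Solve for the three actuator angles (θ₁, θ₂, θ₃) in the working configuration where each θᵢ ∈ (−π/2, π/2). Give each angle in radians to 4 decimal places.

θ₁ = 0.3494, θ₂ = -0.3489, θ₃ = 0.9599

φ1=0.0° → target in arm frame (0.0040, 0.0940)
  e−x'=0.1260;  (l²−L²−(e−x')²−y'²−z²)/2L = 0.0339
  γ=atan2(-0.2468,0.1260)=-1.0988;  ψ=arccos(0.1223)=1.4482;  θ1=γ+ψ≈0.3494
φ2=120.0° → target in arm frame (0.0794, -0.0505)
  A=0.0506, B=-0.2468, C=(l²−L²−A²−y'²−z²)/(2L)=0.1319
  √(A²+B²)=0.2519;  θ2 = -1.3686+1.0197 ≈ -0.3489
rotate P by −φ3: (-0.0834, -0.0435, -0.2468)
  A=0.2134, B=-0.2468, C=(l²−L²−A²−y'²−z²)/(2L)=-0.0797
  γ=atan2(-0.2468,0.2134)=-0.8578;  ψ=arccos(-0.2444)=1.8177;  θ3=γ+ψ≈0.9599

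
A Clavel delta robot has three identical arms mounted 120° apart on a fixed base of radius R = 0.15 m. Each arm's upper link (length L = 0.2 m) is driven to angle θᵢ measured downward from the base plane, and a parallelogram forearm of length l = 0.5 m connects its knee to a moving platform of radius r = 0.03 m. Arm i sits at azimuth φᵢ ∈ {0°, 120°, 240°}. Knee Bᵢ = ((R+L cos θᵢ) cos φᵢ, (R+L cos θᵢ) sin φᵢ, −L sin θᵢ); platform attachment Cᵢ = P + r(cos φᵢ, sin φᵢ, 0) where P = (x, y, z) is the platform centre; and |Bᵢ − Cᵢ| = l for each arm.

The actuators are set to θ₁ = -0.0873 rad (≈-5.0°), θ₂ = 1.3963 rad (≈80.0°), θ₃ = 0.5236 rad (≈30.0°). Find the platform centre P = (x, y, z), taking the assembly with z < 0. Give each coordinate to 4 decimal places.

φ1=0.0°: virtual centre (0.3192, 0.0000, 0.0174), radius l
S2 = (0.1547·cos120.0°, 0.1547·sin120.0°, -0.1970) = (-0.0774, 0.1340, -0.1970)
φ3=240.0°: virtual centre (-0.1466, -0.2539, -0.1000), radius l
subtract pairs → two planes through P
linear system: -0.7932x+0.2680y = -0.0395−-0.4288z; -0.9317x+-0.5078y = -0.0062−-0.2349z
Cramer: x(z) = 0.0333-0.4302z;  y(z) = -0.0488+0.3267z
into |P−S₁|² = l²: 1.2918z² + 0.1793z + -0.1656 = 0;  Δ = 0.8876;  z = -0.4340 or 0.2953 → z<0 root = -0.4340
x = 0.2200, y = -0.1906

(0.2200, -0.1906, -0.4340)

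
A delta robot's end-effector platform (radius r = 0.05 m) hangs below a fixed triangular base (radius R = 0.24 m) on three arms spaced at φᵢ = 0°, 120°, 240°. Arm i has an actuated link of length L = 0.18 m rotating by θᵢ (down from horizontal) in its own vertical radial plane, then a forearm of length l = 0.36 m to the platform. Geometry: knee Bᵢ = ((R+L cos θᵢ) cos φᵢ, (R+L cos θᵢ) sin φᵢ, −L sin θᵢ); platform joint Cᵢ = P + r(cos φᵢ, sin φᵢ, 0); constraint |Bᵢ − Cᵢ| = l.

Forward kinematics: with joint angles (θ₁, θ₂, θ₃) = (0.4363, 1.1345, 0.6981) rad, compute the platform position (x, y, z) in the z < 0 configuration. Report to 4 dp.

O1 = (0.3531·cos0.0°, 0.3531·sin0.0°, -0.0761) = (0.3531, 0.0000, -0.0761)
arm 2 at φ=120.0°: e+L cos θ2 = 0.2661;  O2 = (-0.1330, 0.2304, -0.1631)
O3 = (0.3279·cos240.0°, 0.3279·sin240.0°, -0.1157) = (-0.1639, -0.2840, -0.1157)
|O₂|²−|O₁|² = -0.0331;  |O₃|²−|O₁|² = -0.0096
linear system: -0.9723x+0.4608y = -0.0331−-0.1741z; -1.0342x+-0.5679y = -0.0096−-0.0793z
Cramer: x(z) = 0.0226-0.1316z;  y(z) = -0.0242+0.1001z
sphere 1 gives Az²+Bz+C=0 with A=1.0274, B=0.2343, C=-0.0139;  B²−4AC=0.1122;  roots -0.2771, 0.0490;  negative root z = -0.2771
x = 0.0590, y = -0.0519

(0.0590, -0.0519, -0.2771)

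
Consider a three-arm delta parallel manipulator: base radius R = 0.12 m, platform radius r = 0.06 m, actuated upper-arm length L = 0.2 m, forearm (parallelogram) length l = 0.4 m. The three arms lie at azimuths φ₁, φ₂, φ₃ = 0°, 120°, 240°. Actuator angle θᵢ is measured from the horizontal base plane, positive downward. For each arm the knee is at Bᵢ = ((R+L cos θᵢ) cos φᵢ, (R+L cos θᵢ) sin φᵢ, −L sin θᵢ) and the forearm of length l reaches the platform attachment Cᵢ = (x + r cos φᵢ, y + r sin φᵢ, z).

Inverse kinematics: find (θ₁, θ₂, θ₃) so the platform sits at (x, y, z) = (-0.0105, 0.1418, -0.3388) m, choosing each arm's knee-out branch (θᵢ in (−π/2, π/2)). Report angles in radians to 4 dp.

rotate P by −φ1: (-0.0105, 0.1418, -0.3388)
  A cos θ + B sin θ = C:  0.0705·cos θ + -0.3388·sin θ = -0.0497
  γ=atan2(-0.3388,0.0705)=-1.3656;  ψ=arccos(-0.1435)=1.7148;  θ1=γ+ψ≈0.3492
rotate P by −φ2: (0.1281, -0.0618, -0.3388)
  A cos θ + B sin θ = C:  -0.0681·cos θ + -0.3388·sin θ = -0.0081
  γ=atan2(-0.3388,-0.0681)=-1.7690;  ψ=arccos(-0.0234)=1.5942;  θ2=γ+ψ≈-0.1748
φ3=240.0° → target in arm frame (-0.1176, -0.0800)
  A=0.1776, B=-0.3388, C=(l²−L²−A²−y'²−z²)/(2L)=-0.0818
  γ=atan2(-0.3388,0.1776)=-1.0881;  ψ=arccos(-0.2138)=1.7862;  θ3=γ+ψ≈0.6982

θ₁ = 0.3492, θ₂ = -0.1748, θ₃ = 0.6982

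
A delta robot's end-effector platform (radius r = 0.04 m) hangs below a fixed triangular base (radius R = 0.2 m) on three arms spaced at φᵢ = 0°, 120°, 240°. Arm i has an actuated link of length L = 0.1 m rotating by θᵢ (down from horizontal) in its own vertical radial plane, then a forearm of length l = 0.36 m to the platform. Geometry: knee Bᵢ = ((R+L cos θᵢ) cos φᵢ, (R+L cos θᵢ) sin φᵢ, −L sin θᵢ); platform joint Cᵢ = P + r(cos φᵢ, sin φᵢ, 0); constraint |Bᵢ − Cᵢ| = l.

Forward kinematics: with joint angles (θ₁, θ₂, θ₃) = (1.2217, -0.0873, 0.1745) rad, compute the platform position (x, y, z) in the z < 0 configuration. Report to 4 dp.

(-0.1108, 0.0168, -0.2845)

φ1=0.0°: virtual centre (0.1942, 0.0000, -0.0940), radius l
S2 = (0.2596·cos120.0°, 0.2596·sin120.0°, 0.0087) = (-0.1298, 0.2248, 0.0087)
φ3=240.0°: virtual centre (-0.1292, -0.2239, -0.0174), radius l
eliminate P² terms by subtracting sphere 1 from 2 and 3
[-0.6480 0.4497 0.2054]·P = 0.0209;  [-0.6469 -0.4477 0.1532]·P = 0.0206
Cramer: x(z) = -0.0320+0.2768z;  y(z) = 0.0004-0.0578z
into |P−S₁|² = l²: 1.0800z² + 0.0626z + -0.0696 = 0;  Δ = 0.3045;  z = -0.2845 or 0.2265 → z<0 root = -0.2845
x = -0.1108, y = 0.0168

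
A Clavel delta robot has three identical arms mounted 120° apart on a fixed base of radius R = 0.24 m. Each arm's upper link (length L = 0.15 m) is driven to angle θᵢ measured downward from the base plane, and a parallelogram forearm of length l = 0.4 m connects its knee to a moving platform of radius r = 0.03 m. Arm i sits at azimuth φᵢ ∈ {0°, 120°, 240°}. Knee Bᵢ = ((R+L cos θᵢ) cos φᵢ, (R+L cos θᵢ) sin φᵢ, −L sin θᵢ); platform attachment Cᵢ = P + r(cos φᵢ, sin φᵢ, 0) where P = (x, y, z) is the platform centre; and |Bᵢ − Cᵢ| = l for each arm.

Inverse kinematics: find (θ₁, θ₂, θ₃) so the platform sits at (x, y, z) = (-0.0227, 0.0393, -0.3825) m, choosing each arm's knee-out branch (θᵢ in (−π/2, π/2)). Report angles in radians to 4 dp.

θ₁ = 1.0474, θ₂ = 0.6979, θ₃ = 1.0474

arm 1 (φ=0.0°): x'=-0.0227, y'=0.0393
  e−x'=0.2327;  (l²−L²−(e−x')²−y'²−z²)/2L = -0.2150
  √(A²+B²)=0.4477;  θ1 = -1.0242+2.0717 ≈ 1.0474
arm 2 (φ=120.0°): x'=0.0454, y'=0.0000
  e−x'=0.1646;  (l²−L²−(e−x')²−y'²−z²)/2L = -0.1197
  θ2 = atan2(B,A) + arccos(C/0.4164) = 0.6979
rotate P by −φ3: (-0.0227, -0.0393, -0.3825)
  e−x'=0.2327;  (l²−L²−(e−x')²−y'²−z²)/2L = -0.2150
  √(A²+B²)=0.4477;  θ3 = -1.0243+2.0716 ≈ 1.0474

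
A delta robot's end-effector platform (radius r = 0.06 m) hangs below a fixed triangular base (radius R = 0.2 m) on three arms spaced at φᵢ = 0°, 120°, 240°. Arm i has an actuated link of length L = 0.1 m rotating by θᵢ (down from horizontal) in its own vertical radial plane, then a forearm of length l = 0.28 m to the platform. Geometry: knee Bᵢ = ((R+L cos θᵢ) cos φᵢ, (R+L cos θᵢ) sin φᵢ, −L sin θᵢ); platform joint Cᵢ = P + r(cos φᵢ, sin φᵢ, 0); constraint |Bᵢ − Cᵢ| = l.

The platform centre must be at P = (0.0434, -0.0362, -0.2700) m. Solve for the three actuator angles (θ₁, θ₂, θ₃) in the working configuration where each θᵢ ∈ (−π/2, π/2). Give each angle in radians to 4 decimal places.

θ₁ = 0.6108, θ₂ = 1.3086, θ₃ = 0.8724

arm 1 (φ=0.0°): x'=0.0434, y'=-0.0362
  e−x'=0.0966;  (l²−L²−(e−x')²−y'²−z²)/2L = -0.0757
  γ=atan2(-0.2700,0.0966)=-1.2272;  ψ=arccos(-0.2640)=1.8380;  θ1=γ+ψ≈0.6108
rotate P by −φ2: (-0.0531, -0.0195, -0.2700)
  A cos θ + B sin θ = C:  0.1931·cos θ + -0.2700·sin θ = -0.2107
  √(A²+B²)=0.3319;  θ2 = -0.9501+2.2587 ≈ 1.3086
φ3=240.0° → target in arm frame (0.0097, 0.0557)
  A=0.1303, B=-0.2700, C=(l²−L²−A²−y'²−z²)/(2L)=-0.1230
  γ=atan2(-0.2700,0.1303)=-1.1210;  ψ=arccos(-0.4101)=1.9934;  θ3=γ+ψ≈0.8724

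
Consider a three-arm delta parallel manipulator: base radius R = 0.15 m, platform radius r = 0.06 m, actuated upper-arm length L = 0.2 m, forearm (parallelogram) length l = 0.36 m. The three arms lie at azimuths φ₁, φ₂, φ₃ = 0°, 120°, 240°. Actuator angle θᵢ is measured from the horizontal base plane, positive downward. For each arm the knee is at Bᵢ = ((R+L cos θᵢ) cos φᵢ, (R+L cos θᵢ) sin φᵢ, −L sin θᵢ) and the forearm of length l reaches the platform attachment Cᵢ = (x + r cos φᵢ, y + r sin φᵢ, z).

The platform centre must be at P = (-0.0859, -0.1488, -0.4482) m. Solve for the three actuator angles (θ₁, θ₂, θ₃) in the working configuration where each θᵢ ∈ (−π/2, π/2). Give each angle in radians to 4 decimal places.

rotate P by −φ1: (-0.0859, -0.1488, -0.4482)
  A=0.1759, B=-0.4482, C=(l²−L²−A²−y'²−z²)/(2L)=-0.4109
  θ1 = atan2(B,A) + arccos(C/0.4815) = 1.3965
arm 2 (φ=120.0°): x'=-0.0859, y'=0.1488
  e−x'=0.1759;  (l²−L²−(e−x')²−y'²−z²)/2L = -0.4109
  θ2 = atan2(B,A) + arccos(C/0.4815) = 1.3966
arm 3 (φ=240.0°): x'=0.1718, y'=0.0000
  A cos θ + B sin θ = C:  -0.0818·cos θ + -0.4482·sin θ = -0.2949
  √(A²+B²)=0.4556;  θ3 = -1.7513+2.2749 ≈ 0.5236

θ₁ = 1.3965, θ₂ = 1.3966, θ₃ = 0.5236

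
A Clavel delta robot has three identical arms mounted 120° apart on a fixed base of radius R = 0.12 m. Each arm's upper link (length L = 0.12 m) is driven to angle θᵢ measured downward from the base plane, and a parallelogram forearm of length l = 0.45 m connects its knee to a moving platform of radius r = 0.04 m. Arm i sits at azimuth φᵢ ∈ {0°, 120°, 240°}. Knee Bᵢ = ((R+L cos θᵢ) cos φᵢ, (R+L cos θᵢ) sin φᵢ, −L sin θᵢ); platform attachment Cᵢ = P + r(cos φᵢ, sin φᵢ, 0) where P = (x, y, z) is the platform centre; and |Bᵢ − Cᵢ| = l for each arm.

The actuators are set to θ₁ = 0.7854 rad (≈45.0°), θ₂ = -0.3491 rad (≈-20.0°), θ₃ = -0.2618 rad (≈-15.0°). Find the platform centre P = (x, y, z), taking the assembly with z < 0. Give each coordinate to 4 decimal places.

O1 = (0.1649·cos0.0°, 0.1649·sin0.0°, -0.0849) = (0.1649, 0.0000, -0.0849)
φ2=120.0°: virtual centre (-0.0964, 0.1669, 0.0410), radius l
arm 3 at φ=240.0°: (R−r)+L cos θ3 = 0.1959;  O3 = (-0.0980, -0.1697, 0.0311)
eliminate P² terms by subtracting sphere 1 from 2 and 3
plane₁₂: -0.5225x+0.3339y+0.2518z = 0.0045
det = 0.3528;  x = -0.0090+0.4616z,  y = -0.0007+-0.0318z
quadratic in z: (1.2141)z²+(0.0093)z+(-0.1651)=0, √Δ=0.8954 → z ∈ {-0.3726, 0.3649}; z = -0.3726 (taking z<0)
x = -0.1810, y = 0.0112

(-0.1810, 0.0112, -0.3726)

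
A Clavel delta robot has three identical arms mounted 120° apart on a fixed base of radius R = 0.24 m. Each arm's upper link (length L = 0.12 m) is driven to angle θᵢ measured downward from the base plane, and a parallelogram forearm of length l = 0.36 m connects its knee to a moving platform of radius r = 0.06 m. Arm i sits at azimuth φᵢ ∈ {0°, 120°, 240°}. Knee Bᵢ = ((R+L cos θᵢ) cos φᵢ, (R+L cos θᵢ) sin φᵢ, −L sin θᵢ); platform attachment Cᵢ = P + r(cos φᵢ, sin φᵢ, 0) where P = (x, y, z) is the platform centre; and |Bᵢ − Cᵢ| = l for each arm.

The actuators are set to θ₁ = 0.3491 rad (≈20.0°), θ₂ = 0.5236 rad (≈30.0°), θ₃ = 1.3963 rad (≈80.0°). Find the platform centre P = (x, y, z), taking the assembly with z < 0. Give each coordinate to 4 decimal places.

(0.0648, 0.0845, -0.3066)

O1 = (0.2928·cos0.0°, 0.2928·sin0.0°, -0.0410) = (0.2928, 0.0000, -0.0410)
arm 2 at φ=120.0°: (R−r)+L cos θ2 = 0.2839;  O2 = (-0.1420, 0.2459, -0.0600)
arm 3 at φ=240.0°: (R−r)+L cos θ3 = 0.2008;  O3 = (-0.1004, -0.1739, -0.1182)
|O₂|²−|O₁|² = -0.0032;  |O₃|²−|O₁|² = -0.0331
plane₁₂: -0.8694x+0.4918y+-0.0379z = -0.0032
Cramer: x(z) = 0.0252-0.1292z;  y(z) = 0.0381-0.1514z
into |P−O₁|² = l²: 1.0396z² + 0.1397z + -0.0549 = 0;  Δ = 0.2477;  z = -0.3066 or 0.1722 → z<0 root = -0.3066
x = 0.0648, y = 0.0845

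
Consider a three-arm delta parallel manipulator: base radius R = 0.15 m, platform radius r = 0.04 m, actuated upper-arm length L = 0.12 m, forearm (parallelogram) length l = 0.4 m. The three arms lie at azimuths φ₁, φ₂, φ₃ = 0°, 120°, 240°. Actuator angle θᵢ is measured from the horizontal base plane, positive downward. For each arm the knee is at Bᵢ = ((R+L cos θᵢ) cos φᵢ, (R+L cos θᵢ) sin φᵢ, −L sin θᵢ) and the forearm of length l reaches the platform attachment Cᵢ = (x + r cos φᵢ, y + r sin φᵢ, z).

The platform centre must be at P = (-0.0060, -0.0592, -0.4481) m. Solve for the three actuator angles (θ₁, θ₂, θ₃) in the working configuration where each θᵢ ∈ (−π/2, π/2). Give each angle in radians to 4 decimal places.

rotate P by −φ1: (-0.0060, -0.0592, -0.4481)
  A=0.1160, B=-0.4481, C=(l²−L²−A²−y'²−z²)/(2L)=-0.3006
  γ=atan2(-0.4481,0.1160)=-1.3175;  ψ=arccos(-0.6495)=2.2777;  θ1=γ+ψ≈0.9603
rotate P by −φ2: (-0.0483, 0.0348, -0.4481)
  A cos θ + B sin θ = C:  0.1583·cos θ + -0.4481·sin θ = -0.3394
  θ2 = atan2(B,A) + arccos(C/0.4752) = 1.1349
arm 3 (φ=240.0°): x'=0.0543, y'=0.0244
  A=0.0557, B=-0.4481, C=(l²−L²−A²−y'²−z²)/(2L)=-0.2454
  θ3 = atan2(B,A) + arccos(C/0.4516) = 0.6983

θ₁ = 0.9603, θ₂ = 1.1349, θ₃ = 0.6983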